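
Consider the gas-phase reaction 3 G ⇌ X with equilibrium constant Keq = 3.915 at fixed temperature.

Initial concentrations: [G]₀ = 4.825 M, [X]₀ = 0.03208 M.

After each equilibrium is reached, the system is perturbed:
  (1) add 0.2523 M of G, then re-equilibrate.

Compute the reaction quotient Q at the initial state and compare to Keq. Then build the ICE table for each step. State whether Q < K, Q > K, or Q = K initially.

Q₀ = 2.8559e-04 vs Keq = 3.915 ⇒ Q<K, forward
Step 1:
                  G         X
  I           4.825   0.03208
  C          -4.115     1.372
  E          0.7104     1.404
  solve Keq expr → x = 1.372; check Q = 3.915
Then add 0.2523 M of G.
Step 2:
                  G         X
  I          0.9627     1.404
  C         -0.2391    0.0797
  E          0.7236     1.483
  solve Keq expr → x = 0.0797; check Q = 3.915

Q₀ = 2.8559e-04; Q < K (proceeds forward)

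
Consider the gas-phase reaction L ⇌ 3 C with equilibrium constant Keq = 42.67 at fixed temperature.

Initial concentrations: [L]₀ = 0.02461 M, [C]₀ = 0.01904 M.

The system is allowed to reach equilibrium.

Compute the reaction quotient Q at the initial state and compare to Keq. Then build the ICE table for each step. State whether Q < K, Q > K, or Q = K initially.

Q₀ = 2.8047e-04 vs Keq = 42.67 ⇒ Q<K, forward
Step 1:
                  L         C
  init      0.02461   0.01904
  Δ        -0.02459   0.07377
  eq      1.8738e-05   0.09281
  solve Keq expr → x = 0.02459; check Q = 42.67

Q₀ = 2.8047e-04; Q < K (proceeds forward)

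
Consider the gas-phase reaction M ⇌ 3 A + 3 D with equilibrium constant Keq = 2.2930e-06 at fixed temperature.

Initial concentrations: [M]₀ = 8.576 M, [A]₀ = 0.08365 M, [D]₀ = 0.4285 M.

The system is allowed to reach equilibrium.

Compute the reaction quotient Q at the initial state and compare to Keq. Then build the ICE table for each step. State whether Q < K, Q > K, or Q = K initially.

Q₀ = 5.3699e-06; Q > K (proceeds reverse)

Q₀ = 5.3699e-06 vs Keq = 2.2930e-06 ⇒ Q>K, reverse
Step 1:
                    M           A           D
  Initial       8.576     0.08365      0.4285
  Change     0.005966     -0.0179     -0.0179
  Equil         8.582     0.06575      0.4106
  solve Keq expr → x = -0.005966; check Q = 2.2930e-06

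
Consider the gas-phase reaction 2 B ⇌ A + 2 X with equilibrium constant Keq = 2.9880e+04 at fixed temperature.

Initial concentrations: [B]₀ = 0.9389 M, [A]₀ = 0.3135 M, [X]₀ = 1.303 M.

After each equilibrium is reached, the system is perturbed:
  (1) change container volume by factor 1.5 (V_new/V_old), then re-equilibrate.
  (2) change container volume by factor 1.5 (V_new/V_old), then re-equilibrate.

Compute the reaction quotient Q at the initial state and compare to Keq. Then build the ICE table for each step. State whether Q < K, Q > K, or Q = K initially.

Q₀ = 0.6038 vs Keq = 2.9880e+04 ⇒ Q<K, forward
Step 1:
                    B           A           X
  init         0.9389      0.3135       1.303
  Δ           -0.9275      0.4638      0.9275
  eq          0.01138      0.7773       2.231
  solve Keq expr → x = 0.4638; check Q = 2.9880e+04
Then change container volume by factor 1.5 (V_new/V_old).
Step 2:
                    B           A           X
  init       0.007584      0.5182       1.487
  Δ         -0.001382  6.9092e-04    0.001382
  eq         0.006202      0.5189       1.488
  solve Keq expr → x = 6.9092e-04; check Q = 2.9880e+04
Then change container volume by factor 1.5 (V_new/V_old).
Step 3:
                    B           A           X
  init       0.004135      0.3459      0.9923
  Δ       -7.5436e-04  3.7718e-04  7.5436e-04
  eq         0.003381      0.3463       0.993
  solve Keq expr → x = 3.7718e-04; check Q = 2.9880e+04

Q₀ = 0.6038; Q < K (proceeds forward)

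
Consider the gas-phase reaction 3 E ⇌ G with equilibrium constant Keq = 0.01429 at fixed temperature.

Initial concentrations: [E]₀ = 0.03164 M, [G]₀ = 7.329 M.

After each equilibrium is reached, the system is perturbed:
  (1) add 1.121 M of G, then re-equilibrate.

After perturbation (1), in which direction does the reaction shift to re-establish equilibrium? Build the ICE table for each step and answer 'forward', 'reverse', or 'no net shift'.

Q₀ = 2.3139e+05 vs Keq = 0.01429 ⇒ Q>K, reverse
Step 1:
                  E         G
  init      0.03164     7.329
  Δ           7.011    -2.337
  eq          7.043     4.992
  solve Keq expr → x = -2.337; check Q = 0.01429
Then add 1.121 M of G.
Step 2:
                  E         G
  init        7.043     6.113
  Δ          0.4323   -0.1441
  eq          7.475     5.969
  solve Keq expr → x = -0.1441; check Q = 0.01429

Direction: reverse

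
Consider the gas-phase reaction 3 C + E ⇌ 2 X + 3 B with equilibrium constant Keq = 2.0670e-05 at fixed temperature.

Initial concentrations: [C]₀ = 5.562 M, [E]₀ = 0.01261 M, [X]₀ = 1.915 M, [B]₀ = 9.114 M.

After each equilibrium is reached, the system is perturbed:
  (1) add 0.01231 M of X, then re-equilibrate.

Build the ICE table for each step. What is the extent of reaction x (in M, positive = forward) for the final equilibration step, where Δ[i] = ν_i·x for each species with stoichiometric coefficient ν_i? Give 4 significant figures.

Q₀ = 1280 vs Keq = 2.0670e-05 ⇒ Q>K, reverse
Step 1:
                    C           E           X           B
  I             5.562     0.01261       1.915       9.114
  C             2.862       0.954      -1.908      -2.862
  E             8.424      0.9666    0.006991       6.252
  solve Keq expr → x = -0.954; check Q = 2.0670e-05
Then add 0.01231 M of X.
Step 2:
                    C           E           X           B
  I             8.424      0.9666      0.0193       6.252
  C           0.01835    0.006117    -0.01223    -0.01835
  E             8.442      0.9727    0.007067       6.234
  solve Keq expr → x = -0.006117; check Q = 2.0670e-05

x = -0.006117 M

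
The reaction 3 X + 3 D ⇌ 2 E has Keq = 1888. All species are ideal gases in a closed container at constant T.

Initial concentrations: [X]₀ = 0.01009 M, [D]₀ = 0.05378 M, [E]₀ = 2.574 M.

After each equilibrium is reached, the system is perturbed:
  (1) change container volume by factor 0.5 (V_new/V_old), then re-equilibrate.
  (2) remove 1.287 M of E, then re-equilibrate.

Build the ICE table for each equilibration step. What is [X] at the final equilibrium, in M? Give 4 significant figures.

Q₀ = 4.1465e+10 vs Keq = 1888 ⇒ Q>K, reverse
Step 1:
                  X         D         E
  Initial   0.01009   0.05378     2.574
  Change     0.3465    0.3465    -0.231
  Equil      0.3566    0.4003     2.343
  solve Keq expr → x = -0.1155; check Q = 1888
Then change container volume by factor 0.5 (V_new/V_old).
Step 2:
                  X         D         E
  Initial    0.7132    0.8005     4.686
  Change    -0.2728   -0.2728    0.1819
  Equil      0.4404    0.5277     4.868
  solve Keq expr → x = 0.09094; check Q = 1888
Then remove 1.287 M of E.
Step 3:
                  X         D         E
  Initial    0.4404    0.5277     3.581
  Change   -0.04547  -0.04547   0.03031
  Equil      0.3949    0.4823     3.611
  solve Keq expr → x = 0.01516; check Q = 1888

[X]_eq = 0.3949 M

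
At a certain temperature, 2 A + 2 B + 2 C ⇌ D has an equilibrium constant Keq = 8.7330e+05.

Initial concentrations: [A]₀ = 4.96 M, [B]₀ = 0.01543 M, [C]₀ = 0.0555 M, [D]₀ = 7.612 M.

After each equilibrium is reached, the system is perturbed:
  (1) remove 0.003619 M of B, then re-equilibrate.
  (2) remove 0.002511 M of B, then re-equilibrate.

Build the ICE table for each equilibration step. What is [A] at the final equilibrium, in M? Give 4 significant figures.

[A]_eq = 4.961 M

Q₀ = 4.2191e+05 vs Keq = 8.7330e+05 ⇒ Q<K, forward
Step 1:
                   A          B          C          D
  I             4.96    0.01543     0.0555      7.612
  C        -0.003887  -0.003887  -0.003887   0.001943
  E            4.956    0.01154    0.05161      7.614
  solve Keq expr → x = 0.001943; check Q = 8.7330e+05
Then remove 0.003619 M of B.
Step 2:
                   A          B          C          D
  I            4.956   0.007924    0.05161      7.614
  C         0.002981   0.002981   0.002981  -0.001491
  E            4.959    0.01091    0.05459      7.612
  solve Keq expr → x = -0.001491; check Q = 8.7330e+05
Then remove 0.002511 M of B.
Step 3:
                   A          B          C          D
  I            4.959   0.008394    0.05459      7.612
  C         0.002102   0.002102   0.002102  -0.001051
  E            4.961     0.0105     0.0567      7.611
  solve Keq expr → x = -0.001051; check Q = 8.7330e+05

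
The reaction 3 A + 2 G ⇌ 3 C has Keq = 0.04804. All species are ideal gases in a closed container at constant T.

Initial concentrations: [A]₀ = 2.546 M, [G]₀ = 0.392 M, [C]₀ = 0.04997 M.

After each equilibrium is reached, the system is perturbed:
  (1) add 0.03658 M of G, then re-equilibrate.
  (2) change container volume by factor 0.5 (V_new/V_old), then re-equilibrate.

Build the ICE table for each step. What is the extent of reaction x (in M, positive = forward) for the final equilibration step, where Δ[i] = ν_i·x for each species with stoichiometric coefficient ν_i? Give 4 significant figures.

Q₀ = 4.9202e-05 vs Keq = 0.04804 ⇒ Q<K, forward
Step 1:
                  A         G         C
  I           2.546     0.392   0.04997
  C         -0.2552   -0.1701    0.2552
  E           2.291    0.2219    0.3052
  solve Keq expr → x = 0.08507; check Q = 0.04804
Then add 0.03658 M of G.
Step 2:
                  A         G         C
  I           2.291    0.2584    0.3052
  C        -0.01891  -0.01261   0.01891
  E           2.272    0.2458    0.3241
  solve Keq expr → x = 0.006303; check Q = 0.04804
Then change container volume by factor 0.5 (V_new/V_old).
Step 3:
                  A         G         C
  I           4.544    0.4917    0.6482
  C         -0.1762   -0.1175    0.1762
  E           4.368    0.3742    0.8244
  solve Keq expr → x = 0.05874; check Q = 0.04804

x = 0.05874 M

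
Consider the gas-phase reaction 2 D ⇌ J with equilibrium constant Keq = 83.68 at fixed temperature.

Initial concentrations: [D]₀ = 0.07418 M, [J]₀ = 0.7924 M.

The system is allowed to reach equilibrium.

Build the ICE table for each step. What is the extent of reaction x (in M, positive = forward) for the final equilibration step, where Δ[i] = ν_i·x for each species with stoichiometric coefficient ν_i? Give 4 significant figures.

x = -0.01122 M

Q₀ = 144 vs Keq = 83.68 ⇒ Q>K, reverse
Step 1:
                    D           J
  init        0.07418      0.7924
  Δ           0.02244    -0.01122
  eq          0.09662      0.7812
  solve Keq expr → x = -0.01122; check Q = 83.68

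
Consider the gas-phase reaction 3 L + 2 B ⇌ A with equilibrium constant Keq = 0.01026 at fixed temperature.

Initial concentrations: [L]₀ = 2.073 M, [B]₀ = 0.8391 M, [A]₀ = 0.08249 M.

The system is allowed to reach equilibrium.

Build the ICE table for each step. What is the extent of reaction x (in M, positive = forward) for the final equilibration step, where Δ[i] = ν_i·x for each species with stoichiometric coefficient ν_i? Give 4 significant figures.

x = -0.01126 M

Q₀ = 0.01315 vs Keq = 0.01026 ⇒ Q>K, reverse
Step 1:
                    L           B           A
  Initial       2.073      0.8391     0.08249
  Change      0.03379     0.02253    -0.01126
  Equil         2.107      0.8616     0.07123
  solve Keq expr → x = -0.01126; check Q = 0.01026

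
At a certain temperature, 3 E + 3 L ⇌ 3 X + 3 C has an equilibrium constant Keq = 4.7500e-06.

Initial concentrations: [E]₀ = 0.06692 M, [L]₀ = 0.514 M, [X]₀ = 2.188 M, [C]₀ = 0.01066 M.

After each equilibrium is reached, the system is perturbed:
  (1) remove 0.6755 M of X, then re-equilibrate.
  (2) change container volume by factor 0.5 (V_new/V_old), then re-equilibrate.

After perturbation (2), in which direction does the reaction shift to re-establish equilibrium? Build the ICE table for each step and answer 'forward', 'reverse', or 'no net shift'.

Direction: no net shift

Q₀ = 0.3118 vs Keq = 4.7500e-06 ⇒ Q>K, reverse
Step 1:
                    E           L           X           C
  init        0.06692       0.514       2.188     0.01066
  Δ           0.01035     0.01035    -0.01035    -0.01035
  eq          0.07727      0.5243       2.178  3.1275e-04
  solve Keq expr → x = -0.003449; check Q = 4.7500e-06
Then remove 0.6755 M of X.
Step 2:
                    E           L           X           C
  init        0.07727      0.5243       1.502  3.1275e-04
  Δ       -1.3966e-04 -1.3966e-04  1.3966e-04  1.3966e-04
  eq          0.07713      0.5242       1.502  4.5240e-04
  solve Keq expr → x = 4.6552e-05; check Q = 4.7500e-06
Then change container volume by factor 0.5 (V_new/V_old).
Step 3:
                    E           L           X           C
  init         0.1543       1.048       3.005  9.0480e-04
  Δ                 0           0           0           0
  eq           0.1543       1.048       3.005  9.0480e-04
  solve Keq expr → x = 0; check Q = 4.7500e-06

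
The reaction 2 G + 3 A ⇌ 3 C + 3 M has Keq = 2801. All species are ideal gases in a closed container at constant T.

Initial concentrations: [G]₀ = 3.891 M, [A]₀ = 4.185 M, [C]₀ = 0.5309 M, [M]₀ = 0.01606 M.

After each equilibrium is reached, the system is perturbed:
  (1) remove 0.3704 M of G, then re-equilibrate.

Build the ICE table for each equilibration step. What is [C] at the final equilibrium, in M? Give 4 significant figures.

[C]_eq = 3.911 M

Q₀ = 5.5856e-10 vs Keq = 2801 ⇒ Q<K, forward
Step 1:
                    G           A           C           M
  init          3.891       4.185      0.5309     0.01606
  Δ            -2.307      -3.461       3.461       3.461
  eq            1.584      0.7245       3.991       3.477
  solve Keq expr → x = 1.154; check Q = 2801
Then remove 0.3704 M of G.
Step 2:
                    G           A           C           M
  init          1.214      0.7245       3.991       3.477
  Δ           0.05353      0.0803     -0.0803     -0.0803
  eq            1.267      0.8048       3.911       3.396
  solve Keq expr → x = -0.02677; check Q = 2801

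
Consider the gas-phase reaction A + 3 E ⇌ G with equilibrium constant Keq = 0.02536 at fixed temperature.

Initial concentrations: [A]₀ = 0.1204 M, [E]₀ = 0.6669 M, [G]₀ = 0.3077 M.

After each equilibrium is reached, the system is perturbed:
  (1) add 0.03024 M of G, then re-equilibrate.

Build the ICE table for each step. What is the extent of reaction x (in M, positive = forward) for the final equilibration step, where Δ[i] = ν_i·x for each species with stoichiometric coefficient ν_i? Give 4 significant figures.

x = -0.02315 M

Q₀ = 8.616 vs Keq = 0.02536 ⇒ Q>K, reverse
Step 1:
                  A         E         G
  init       0.1204    0.6669    0.3077
  Δ          0.2745    0.8236   -0.2745
  eq         0.3949     1.491   0.03316
  solve Keq expr → x = -0.2745; check Q = 0.02536
Then add 0.03024 M of G.
Step 2:
                  A         E         G
  init       0.3949     1.491    0.0634
  Δ         0.02315   0.06946  -0.02315
  eq         0.4181      1.56   0.04025
  solve Keq expr → x = -0.02315; check Q = 0.02536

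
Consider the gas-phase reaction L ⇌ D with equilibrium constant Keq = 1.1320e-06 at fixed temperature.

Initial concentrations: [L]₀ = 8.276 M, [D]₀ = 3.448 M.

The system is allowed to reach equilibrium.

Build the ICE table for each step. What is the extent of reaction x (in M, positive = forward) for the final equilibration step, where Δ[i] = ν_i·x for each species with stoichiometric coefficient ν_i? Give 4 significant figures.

x = -3.448 M

Q₀ = 0.4166 vs Keq = 1.1320e-06 ⇒ Q>K, reverse
Step 1:
                  L         D
  init        8.276     3.448
  Δ           3.448    -3.448
  eq          11.72 1.3272e-05
  solve Keq expr → x = -3.448; check Q = 1.1320e-06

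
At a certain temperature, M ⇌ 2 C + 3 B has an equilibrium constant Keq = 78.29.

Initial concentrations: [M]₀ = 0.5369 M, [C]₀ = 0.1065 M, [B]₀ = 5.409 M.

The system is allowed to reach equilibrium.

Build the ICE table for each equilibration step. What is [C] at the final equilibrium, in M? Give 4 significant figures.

Q₀ = 3.343 vs Keq = 78.29 ⇒ Q<K, forward
Step 1:
                   M          C          B
  init        0.5369     0.1065      5.409
  Δ          -0.1434     0.2868     0.4303
  eq          0.3935     0.3933      5.839
  solve Keq expr → x = 0.1434; check Q = 78.29

[C]_eq = 0.3933 M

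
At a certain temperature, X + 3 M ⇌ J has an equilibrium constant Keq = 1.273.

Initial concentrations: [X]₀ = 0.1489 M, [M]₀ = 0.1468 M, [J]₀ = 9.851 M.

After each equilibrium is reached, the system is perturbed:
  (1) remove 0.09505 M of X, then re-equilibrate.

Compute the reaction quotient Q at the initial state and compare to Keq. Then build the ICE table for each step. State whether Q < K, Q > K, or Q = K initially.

Q₀ = 2.0913e+04; Q > K (proceeds reverse)

Q₀ = 2.0913e+04 vs Keq = 1.273 ⇒ Q>K, reverse
Step 1:
                   X          M          J
  init        0.1489     0.1468      9.851
  Δ           0.6467       1.94    -0.6467
  eq          0.7956      2.087      9.204
  solve Keq expr → x = -0.6467; check Q = 1.273
Then remove 0.09505 M of X.
Step 2:
                   X          M          J
  init        0.7005      2.087      9.204
  Δ          0.02209    0.06627   -0.02209
  eq          0.7226      2.153      9.182
  solve Keq expr → x = -0.02209; check Q = 1.273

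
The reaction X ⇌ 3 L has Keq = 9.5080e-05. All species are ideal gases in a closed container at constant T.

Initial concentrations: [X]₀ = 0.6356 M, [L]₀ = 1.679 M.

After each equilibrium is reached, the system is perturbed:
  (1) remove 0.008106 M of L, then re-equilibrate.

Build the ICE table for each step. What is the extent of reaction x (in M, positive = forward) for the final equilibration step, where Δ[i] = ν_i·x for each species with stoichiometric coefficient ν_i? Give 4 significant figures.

x = 0.00269 M

Q₀ = 7.447 vs Keq = 9.5080e-05 ⇒ Q>K, reverse
Step 1:
                    X           L
  init         0.6356       1.679
  Δ            0.5436      -1.631
  eq            1.179     0.04822
  solve Keq expr → x = -0.5436; check Q = 9.5080e-05
Then remove 0.008106 M of L.
Step 2:
                    X           L
  init          1.179     0.04011
  Δ          -0.00269    0.008069
  eq            1.177     0.04818
  solve Keq expr → x = 0.00269; check Q = 9.5080e-05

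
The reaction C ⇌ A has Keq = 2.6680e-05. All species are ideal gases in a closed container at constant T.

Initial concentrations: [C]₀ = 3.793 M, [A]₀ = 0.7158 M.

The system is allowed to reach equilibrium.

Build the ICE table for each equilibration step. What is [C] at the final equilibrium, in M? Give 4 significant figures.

Q₀ = 0.1887 vs Keq = 2.6680e-05 ⇒ Q>K, reverse
Step 1:
                  C         A
  Initial     3.793    0.7158
  Change     0.7157   -0.7157
  Equil       4.509 1.2029e-04
  solve Keq expr → x = -0.7157; check Q = 2.6680e-05

[C]_eq = 4.509 M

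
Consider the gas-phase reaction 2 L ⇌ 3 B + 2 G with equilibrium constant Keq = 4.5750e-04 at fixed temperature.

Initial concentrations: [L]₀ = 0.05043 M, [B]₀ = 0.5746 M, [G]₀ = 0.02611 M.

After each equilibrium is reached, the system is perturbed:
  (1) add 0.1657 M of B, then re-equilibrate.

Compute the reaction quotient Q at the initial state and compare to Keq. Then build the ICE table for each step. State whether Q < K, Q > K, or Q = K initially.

Q₀ = 0.05085 vs Keq = 4.5750e-04 ⇒ Q>K, reverse
Step 1:
                   L          B          G
  I          0.05043     0.5746    0.02611
  C          0.02221   -0.03331   -0.02221
  E          0.07264     0.5413   0.003901
  solve Keq expr → x = -0.0111; check Q = 4.5750e-04
Then add 0.1657 M of B.
Step 2:
                   L          B          G
  I          0.07264      0.707   0.003901
  C         0.001233  -0.001849  -0.001233
  E          0.07387     0.7051   0.002668
  solve Keq expr → x = -6.1647e-04; check Q = 4.5750e-04

Q₀ = 0.05085; Q > K (proceeds reverse)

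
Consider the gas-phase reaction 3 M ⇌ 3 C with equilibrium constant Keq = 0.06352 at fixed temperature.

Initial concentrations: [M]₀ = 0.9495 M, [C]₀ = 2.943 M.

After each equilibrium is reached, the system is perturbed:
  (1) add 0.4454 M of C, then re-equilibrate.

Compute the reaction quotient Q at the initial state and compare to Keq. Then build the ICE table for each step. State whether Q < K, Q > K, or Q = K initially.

Q₀ = 29.78; Q > K (proceeds reverse)

Q₀ = 29.78 vs Keq = 0.06352 ⇒ Q>K, reverse
Step 1:
                  M         C
  I          0.9495     2.943
  C           1.833    -1.833
  E           2.782      1.11
  solve Keq expr → x = -0.6109; check Q = 0.06352
Then add 0.4454 M of C.
Step 2:
                  M         C
  I           2.782     1.556
  C          0.3184   -0.3184
  E           3.101     1.237
  solve Keq expr → x = -0.1061; check Q = 0.06352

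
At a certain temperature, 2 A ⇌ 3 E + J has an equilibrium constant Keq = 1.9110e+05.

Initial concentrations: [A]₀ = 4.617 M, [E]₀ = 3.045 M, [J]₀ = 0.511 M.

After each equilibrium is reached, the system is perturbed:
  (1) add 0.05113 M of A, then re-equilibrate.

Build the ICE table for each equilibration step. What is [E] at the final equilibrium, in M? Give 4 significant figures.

[E]_eq = 9.87 M

Q₀ = 0.6768 vs Keq = 1.9110e+05 ⇒ Q<K, forward
Step 1:
                  A         E         J
  Initial     4.617     3.045     0.511
  Change       -4.5     6.751      2.25
  Equil      0.1165     9.796     2.761
  solve Keq expr → x = 2.25; check Q = 1.9110e+05
Then add 0.05113 M of A.
Step 2:
                  A         E         J
  Initial    0.1677     9.796     2.761
  Change   -0.04928   0.07393   0.02464
  Equil      0.1184      9.87     2.786
  solve Keq expr → x = 0.02464; check Q = 1.9110e+05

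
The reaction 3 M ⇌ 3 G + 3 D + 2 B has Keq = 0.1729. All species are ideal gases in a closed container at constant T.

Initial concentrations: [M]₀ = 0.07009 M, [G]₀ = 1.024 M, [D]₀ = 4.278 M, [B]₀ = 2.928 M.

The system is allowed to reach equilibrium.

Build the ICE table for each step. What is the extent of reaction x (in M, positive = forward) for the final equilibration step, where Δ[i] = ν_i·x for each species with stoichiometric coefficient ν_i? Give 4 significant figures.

Q₀ = 2.0931e+06 vs Keq = 0.1729 ⇒ Q>K, reverse
Step 1:
                    M           G           D           B
  init        0.07009       1.024       4.278       2.928
  Δ            0.9289     -0.9289     -0.9289     -0.6192
  eq            0.999     0.09513       3.349       2.309
  solve Keq expr → x = -0.3096; check Q = 0.1729

x = -0.3096 M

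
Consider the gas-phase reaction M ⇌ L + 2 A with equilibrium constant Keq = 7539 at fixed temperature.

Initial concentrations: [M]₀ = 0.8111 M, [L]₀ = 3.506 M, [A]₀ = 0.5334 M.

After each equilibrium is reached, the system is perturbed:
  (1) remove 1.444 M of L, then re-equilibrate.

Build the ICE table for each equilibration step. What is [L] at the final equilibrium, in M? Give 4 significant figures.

Q₀ = 1.23 vs Keq = 7539 ⇒ Q<K, forward
Step 1:
                    M           L           A
  I            0.8111       3.506      0.5334
  C           -0.8085      0.8085       1.617
  E          0.002646       4.314        2.15
  solve Keq expr → x = 0.8085; check Q = 7539
Then remove 1.444 M of L.
Step 2:
                    M           L           A
  I          0.002646        2.87        2.15
  C       -8.8220e-04  8.8220e-04    0.001764
  E          0.001764       2.871       2.152
  solve Keq expr → x = 8.8220e-04; check Q = 7539

[L]_eq = 2.871 M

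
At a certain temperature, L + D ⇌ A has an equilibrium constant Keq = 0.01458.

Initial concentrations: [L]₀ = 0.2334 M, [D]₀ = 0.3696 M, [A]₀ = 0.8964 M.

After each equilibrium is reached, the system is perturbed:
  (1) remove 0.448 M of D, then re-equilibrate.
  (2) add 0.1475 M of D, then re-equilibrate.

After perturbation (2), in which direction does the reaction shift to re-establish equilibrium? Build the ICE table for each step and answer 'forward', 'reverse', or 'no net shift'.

Q₀ = 10.39 vs Keq = 0.01458 ⇒ Q>K, reverse
Step 1:
                  L         D         A
  Initial    0.2334    0.3696    0.8964
  Change     0.8762    0.8762   -0.8762
  Equil        1.11     1.246   0.02016
  solve Keq expr → x = -0.8762; check Q = 0.01458
Then remove 0.448 M of D.
Step 2:
                  L         D         A
  Initial      1.11    0.7978   0.02016
  Change   0.007051  0.007051 -0.007051
  Equil       1.117    0.8049    0.0131
  solve Keq expr → x = -0.007051; check Q = 0.01458
Then add 0.1475 M of D.
Step 3:
                  L         D         A
  Initial     1.117    0.9524    0.0131
  Change  -0.002331 -0.002331  0.002331
  Equil       1.114    0.9501   0.01544
  solve Keq expr → x = 0.002331; check Q = 0.01458

Direction: forward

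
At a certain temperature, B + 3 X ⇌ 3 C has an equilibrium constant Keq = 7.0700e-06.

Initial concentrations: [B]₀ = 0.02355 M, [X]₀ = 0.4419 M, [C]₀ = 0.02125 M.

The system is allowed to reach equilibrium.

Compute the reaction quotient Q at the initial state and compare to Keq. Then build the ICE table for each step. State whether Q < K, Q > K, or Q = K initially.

Q₀ = 0.004722 vs Keq = 7.0700e-06 ⇒ Q>K, reverse
Step 1:
                    B           X           C
  I           0.02355      0.4419     0.02125
  C          0.006171     0.01851    -0.01851
  E           0.02972      0.4604    0.002737
  solve Keq expr → x = -0.006171; check Q = 7.0700e-06

Q₀ = 0.004722; Q > K (proceeds reverse)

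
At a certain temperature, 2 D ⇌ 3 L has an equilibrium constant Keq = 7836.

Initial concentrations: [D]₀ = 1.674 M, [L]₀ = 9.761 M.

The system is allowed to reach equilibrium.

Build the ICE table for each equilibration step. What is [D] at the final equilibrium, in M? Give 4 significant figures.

[D]_eq = 0.4464 M

Q₀ = 331.9 vs Keq = 7836 ⇒ Q<K, forward
Step 1:
                    D           L
  I             1.674       9.761
  C            -1.228       1.841
  E            0.4464        11.6
  solve Keq expr → x = 0.6138; check Q = 7836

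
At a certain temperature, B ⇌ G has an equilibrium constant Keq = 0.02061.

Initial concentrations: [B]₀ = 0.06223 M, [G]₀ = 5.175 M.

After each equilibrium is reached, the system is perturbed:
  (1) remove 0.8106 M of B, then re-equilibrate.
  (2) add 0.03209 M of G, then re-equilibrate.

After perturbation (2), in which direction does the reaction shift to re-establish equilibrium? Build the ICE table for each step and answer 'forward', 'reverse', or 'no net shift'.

Direction: reverse

Q₀ = 83.16 vs Keq = 0.02061 ⇒ Q>K, reverse
Step 1:
                  B         G
  init      0.06223     5.175
  Δ           5.069    -5.069
  eq          5.131    0.1058
  solve Keq expr → x = -5.069; check Q = 0.02061
Then remove 0.8106 M of B.
Step 2:
                  B         G
  init        4.321    0.1058
  Δ         0.01637  -0.01637
  eq          4.337   0.08939
  solve Keq expr → x = -0.01637; check Q = 0.02061
Then add 0.03209 M of G.
Step 3:
                  B         G
  init        4.337    0.1215
  Δ         0.03144  -0.03144
  eq          4.369   0.09004
  solve Keq expr → x = -0.03144; check Q = 0.02061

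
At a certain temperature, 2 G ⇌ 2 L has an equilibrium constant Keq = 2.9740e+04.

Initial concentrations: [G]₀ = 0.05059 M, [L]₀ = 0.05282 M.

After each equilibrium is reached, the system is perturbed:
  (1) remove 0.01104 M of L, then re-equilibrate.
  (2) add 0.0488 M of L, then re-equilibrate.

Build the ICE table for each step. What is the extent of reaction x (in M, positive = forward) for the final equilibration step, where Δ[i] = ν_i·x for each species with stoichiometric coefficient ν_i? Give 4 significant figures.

x = -1.4067e-04 M

Q₀ = 1.09 vs Keq = 2.9740e+04 ⇒ Q<K, forward
Step 1:
                   G          L
  I          0.05059    0.05282
  C         -0.04999    0.04999
  E       5.9618e-04     0.1028
  solve Keq expr → x = 0.025; check Q = 2.9740e+04
Then remove 0.01104 M of L.
Step 2:
                   G          L
  I       5.9618e-04    0.09177
  C       -6.3648e-05 6.3648e-05
  E       5.3254e-04    0.09184
  solve Keq expr → x = 3.1824e-05; check Q = 2.9740e+04
Then add 0.0488 M of L.
Step 3:
                   G          L
  I       5.3254e-04     0.1406
  C       2.8134e-04 -2.8134e-04
  E       8.1388e-04     0.1404
  solve Keq expr → x = -1.4067e-04; check Q = 2.9740e+04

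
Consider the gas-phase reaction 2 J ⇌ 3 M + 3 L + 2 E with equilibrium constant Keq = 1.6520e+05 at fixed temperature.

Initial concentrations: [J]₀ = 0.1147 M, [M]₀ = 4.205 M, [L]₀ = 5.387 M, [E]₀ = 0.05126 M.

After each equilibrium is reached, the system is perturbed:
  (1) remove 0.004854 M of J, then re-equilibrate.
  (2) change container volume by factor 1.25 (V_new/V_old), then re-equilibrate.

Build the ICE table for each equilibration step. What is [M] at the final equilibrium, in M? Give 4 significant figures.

Q₀ = 2322 vs Keq = 1.6520e+05 ⇒ Q<K, forward
Step 1:
                    J           M           L           E
  init         0.1147       4.205       5.387     0.05126
  Δ          -0.07785      0.1168      0.1168     0.07785
  eq          0.03685       4.322       5.504      0.1291
  solve Keq expr → x = 0.03892; check Q = 1.6520e+05
Then remove 0.004854 M of J.
Step 2:
                    J           M           L           E
  init          0.032       4.322       5.504      0.1291
  Δ          0.003681   -0.005522   -0.005522   -0.003681
  eq          0.03568       4.316       5.498      0.1254
  solve Keq expr → x = -0.001841; check Q = 1.6520e+05
Then change container volume by factor 1.25 (V_new/V_old).
Step 3:
                    J           M           L           E
  init        0.02854       3.453       4.399      0.1003
  Δ          -0.01196     0.01794     0.01794     0.01196
  eq          0.01658       3.471       4.417      0.1123
  solve Keq expr → x = 0.005979; check Q = 1.6520e+05

[M]_eq = 3.471 M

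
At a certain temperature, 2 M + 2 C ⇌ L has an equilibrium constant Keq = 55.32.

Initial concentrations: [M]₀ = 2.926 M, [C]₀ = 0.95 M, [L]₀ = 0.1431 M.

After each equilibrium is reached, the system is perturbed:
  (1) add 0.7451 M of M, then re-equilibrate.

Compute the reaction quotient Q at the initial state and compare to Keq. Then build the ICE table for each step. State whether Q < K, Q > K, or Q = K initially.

Q₀ = 0.01852; Q < K (proceeds forward)

Q₀ = 0.01852 vs Keq = 55.32 ⇒ Q<K, forward
Step 1:
                   M          C          L
  Initial      2.926       0.95     0.1431
  Change     -0.8989    -0.8989     0.4495
  Equil        2.027    0.05106     0.5926
  solve Keq expr → x = 0.4495; check Q = 55.32
Then add 0.7451 M of M.
Step 2:
                   M          C          L
  Initial      2.772    0.05106     0.5926
  Change    -0.01333   -0.01333   0.006666
  Equil        2.759    0.03773     0.5992
  solve Keq expr → x = 0.006666; check Q = 55.32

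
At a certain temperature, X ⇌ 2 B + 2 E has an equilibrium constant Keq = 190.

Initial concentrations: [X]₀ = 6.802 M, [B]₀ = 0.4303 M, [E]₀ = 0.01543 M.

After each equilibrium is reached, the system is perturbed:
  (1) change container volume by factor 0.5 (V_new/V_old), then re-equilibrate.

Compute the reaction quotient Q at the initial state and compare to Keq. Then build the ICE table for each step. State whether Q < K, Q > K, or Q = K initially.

Q₀ = 6.4809e-06 vs Keq = 190 ⇒ Q<K, forward
Step 1:
                    X           B           E
  Initial       6.802      0.4303     0.01543
  Change       -2.555       5.111       5.111
  Equil         4.247       5.541       5.126
  solve Keq expr → x = 2.555; check Q = 190
Then change container volume by factor 0.5 (V_new/V_old).
Step 2:
                    X           B           E
  Initial       8.493       11.08       10.25
  Change        1.987      -3.974      -3.974
  Equil         10.48       7.108       6.278
  solve Keq expr → x = -1.987; check Q = 190

Q₀ = 6.4809e-06; Q < K (proceeds forward)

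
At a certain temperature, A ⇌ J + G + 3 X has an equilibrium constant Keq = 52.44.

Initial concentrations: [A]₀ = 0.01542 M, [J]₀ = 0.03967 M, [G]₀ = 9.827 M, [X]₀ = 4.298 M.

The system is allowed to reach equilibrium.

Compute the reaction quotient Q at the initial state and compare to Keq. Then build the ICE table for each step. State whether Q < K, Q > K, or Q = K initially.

Q₀ = 2007; Q > K (proceeds reverse)

Q₀ = 2007 vs Keq = 52.44 ⇒ Q>K, reverse
Step 1:
                  A         J         G         X
  Initial   0.01542   0.03967     9.827     4.298
  Change    0.03593  -0.03593  -0.03593   -0.1078
  Equil     0.05135  0.003738     9.791      4.19
  solve Keq expr → x = -0.03593; check Q = 52.44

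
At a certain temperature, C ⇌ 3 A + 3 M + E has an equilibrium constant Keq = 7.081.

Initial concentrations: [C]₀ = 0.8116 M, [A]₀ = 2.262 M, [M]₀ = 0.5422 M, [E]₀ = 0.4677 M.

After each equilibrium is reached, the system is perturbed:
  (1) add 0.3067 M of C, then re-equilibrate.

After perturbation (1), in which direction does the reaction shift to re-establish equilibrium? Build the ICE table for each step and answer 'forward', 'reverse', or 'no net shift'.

Q₀ = 1.063 vs Keq = 7.081 ⇒ Q<K, forward
Step 1:
                    C           A           M           E
  init         0.8116       2.262      0.5422      0.4677
  Δ          -0.09293      0.2788      0.2788     0.09293
  eq           0.7187       2.541       0.821      0.5606
  solve Keq expr → x = 0.09293; check Q = 7.081
Then add 0.3067 M of C.
Step 2:
                    C           A           M           E
  init          1.025       2.541       0.821      0.5606
  Δ          -0.02116     0.06349     0.06349     0.02116
  eq            1.004       2.604      0.8845      0.5818
  solve Keq expr → x = 0.02116; check Q = 7.081

Direction: forward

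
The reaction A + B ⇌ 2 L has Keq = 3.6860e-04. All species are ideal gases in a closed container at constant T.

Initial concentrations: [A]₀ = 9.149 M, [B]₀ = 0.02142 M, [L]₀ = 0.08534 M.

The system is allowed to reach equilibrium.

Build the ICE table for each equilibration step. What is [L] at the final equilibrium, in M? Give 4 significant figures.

Q₀ = 0.03716 vs Keq = 3.6860e-04 ⇒ Q>K, reverse
Step 1:
                    A           B           L
  Initial       9.149     0.02142     0.08534
  Change      0.03572     0.03572    -0.07143
  Equil         9.185     0.05714     0.01391
  solve Keq expr → x = -0.03572; check Q = 3.6860e-04

[L]_eq = 0.01391 M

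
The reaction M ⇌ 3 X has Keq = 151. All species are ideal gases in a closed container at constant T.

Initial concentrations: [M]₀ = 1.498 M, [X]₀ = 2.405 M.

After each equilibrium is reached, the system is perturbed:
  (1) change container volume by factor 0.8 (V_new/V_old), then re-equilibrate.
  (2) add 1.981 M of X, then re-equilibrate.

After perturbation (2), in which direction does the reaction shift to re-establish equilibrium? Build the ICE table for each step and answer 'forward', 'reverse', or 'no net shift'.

Q₀ = 9.286 vs Keq = 151 ⇒ Q<K, forward
Step 1:
                  M         X
  init        1.498     2.405
  Δ         -0.7845     2.353
  eq         0.7135     4.758
  solve Keq expr → x = 0.7845; check Q = 151
Then change container volume by factor 0.8 (V_new/V_old).
Step 2:
                  M         X
  init       0.8919     5.948
  Δ          0.1711   -0.5133
  eq          1.063     5.435
  solve Keq expr → x = -0.1711; check Q = 151
Then add 1.981 M of X.
Step 3:
                  M         X
  init        1.063     7.416
  Δ          0.4391    -1.317
  eq          1.502     6.099
  solve Keq expr → x = -0.4391; check Q = 151

Direction: reverse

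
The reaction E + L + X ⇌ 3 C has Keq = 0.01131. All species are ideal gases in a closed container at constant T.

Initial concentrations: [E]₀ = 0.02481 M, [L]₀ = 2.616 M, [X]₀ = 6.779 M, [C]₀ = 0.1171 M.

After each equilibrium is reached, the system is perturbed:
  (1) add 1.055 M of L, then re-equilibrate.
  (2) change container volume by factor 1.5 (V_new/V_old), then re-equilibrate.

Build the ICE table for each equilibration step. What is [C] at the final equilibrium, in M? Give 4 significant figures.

Q₀ = 0.00365 vs Keq = 0.01131 ⇒ Q<K, forward
Step 1:
                   E          L          X          C
  I          0.02481      2.616      6.779     0.1171
  C         -0.00942   -0.00942   -0.00942    0.02826
  E          0.01539      2.607       6.77     0.1454
  solve Keq expr → x = 0.00942; check Q = 0.01131
Then add 1.055 M of L.
Step 2:
                   E          L          X          C
  I          0.01539      3.662       6.77     0.1454
  C        -0.002577  -0.002577  -0.002577   0.007732
  E          0.01281      3.659      6.767     0.1531
  solve Keq expr → x = 0.002577; check Q = 0.01131
Then change container volume by factor 1.5 (V_new/V_old).
Step 3:
                   E          L          X          C
  I         0.008542      2.439      4.511     0.1021
  C                0          0          0          0
  E         0.008542      2.439      4.511     0.1021
  solve Keq expr → x = 0; check Q = 0.01131

[C]_eq = 0.1021 M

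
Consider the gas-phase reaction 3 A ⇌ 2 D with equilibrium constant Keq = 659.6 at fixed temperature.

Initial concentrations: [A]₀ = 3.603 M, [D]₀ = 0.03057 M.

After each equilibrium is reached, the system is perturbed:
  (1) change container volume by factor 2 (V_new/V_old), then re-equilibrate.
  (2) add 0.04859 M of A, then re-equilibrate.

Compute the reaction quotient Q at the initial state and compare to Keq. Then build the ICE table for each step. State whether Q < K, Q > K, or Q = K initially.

Q₀ = 1.9980e-05; Q < K (proceeds forward)

Q₀ = 1.9980e-05 vs Keq = 659.6 ⇒ Q<K, forward
Step 1:
                    A           D
  Initial       3.603     0.03057
  Change       -3.403       2.269
  Equil        0.2001       2.299
  solve Keq expr → x = 1.134; check Q = 659.6
Then change container volume by factor 2 (V_new/V_old).
Step 2:
                    A           D
  Initial      0.1001        1.15
  Change       0.0248    -0.01653
  Equil        0.1249       1.133
  solve Keq expr → x = -0.008265; check Q = 659.6
Then add 0.04859 M of A.
Step 3:
                    A           D
  Initial      0.1734       1.133
  Change     -0.04633     0.03089
  Equil        0.1271       1.164
  solve Keq expr → x = 0.01544; check Q = 659.6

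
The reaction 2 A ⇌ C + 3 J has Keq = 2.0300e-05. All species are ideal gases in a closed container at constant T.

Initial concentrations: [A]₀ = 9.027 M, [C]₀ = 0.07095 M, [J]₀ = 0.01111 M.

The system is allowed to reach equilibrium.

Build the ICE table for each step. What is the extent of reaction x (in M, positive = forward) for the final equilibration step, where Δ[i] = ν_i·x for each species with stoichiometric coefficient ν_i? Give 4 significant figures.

x = 0.07106 M

Q₀ = 1.1940e-09 vs Keq = 2.0300e-05 ⇒ Q<K, forward
Step 1:
                    A           C           J
  Initial       9.027     0.07095     0.01111
  Change      -0.1421     0.07106      0.2132
  Equil         8.885       0.142      0.2243
  solve Keq expr → x = 0.07106; check Q = 2.0300e-05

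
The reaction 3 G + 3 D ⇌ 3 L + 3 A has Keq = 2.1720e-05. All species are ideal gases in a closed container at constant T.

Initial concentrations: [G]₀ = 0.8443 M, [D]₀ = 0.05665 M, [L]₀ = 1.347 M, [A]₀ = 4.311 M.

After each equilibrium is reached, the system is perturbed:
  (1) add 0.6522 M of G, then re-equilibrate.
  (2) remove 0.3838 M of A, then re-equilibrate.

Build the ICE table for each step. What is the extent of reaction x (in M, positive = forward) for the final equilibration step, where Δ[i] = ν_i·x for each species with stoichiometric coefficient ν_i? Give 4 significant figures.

Q₀ = 1.7896e+06 vs Keq = 2.1720e-05 ⇒ Q>K, reverse
Step 1:
                    G           D           L           A
  I            0.8443     0.05665       1.347       4.311
  C             1.319       1.319      -1.319      -1.319
  E             2.164       1.376     0.02776       2.992
  solve Keq expr → x = -0.4397; check Q = 2.1720e-05
Then add 0.6522 M of G.
Step 2:
                    G           D           L           A
  I             2.816       1.376     0.02776       2.992
  C         -0.007963   -0.007963    0.007963    0.007963
  E             2.808       1.368     0.03572           3
  solve Keq expr → x = 0.002654; check Q = 2.1720e-05
Then remove 0.3838 M of A.
Step 3:
                    G           D           L           A
  I             2.808       1.368     0.03572       2.616
  C         -0.004945   -0.004945    0.004945    0.004945
  E             2.803       1.363     0.04067       2.621
  solve Keq expr → x = 0.001648; check Q = 2.1720e-05

x = 0.001648 M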